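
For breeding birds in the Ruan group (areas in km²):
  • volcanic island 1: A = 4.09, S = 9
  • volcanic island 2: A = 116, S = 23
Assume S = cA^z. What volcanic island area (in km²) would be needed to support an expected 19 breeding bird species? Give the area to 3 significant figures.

z = ln(23/9) / ln(116/4.09) = 0.9383 / 3.3450 = 0.2805
c = 9 / 4.09^0.2805 = 9 / 1.485 = 6.063
A = (19/6.063)^(1/0.2805) ⇒ ln A = ln(3.134)/0.2805 = 4.0725
A = e^4.0725 ≈ 58.7 km²

58.7 km²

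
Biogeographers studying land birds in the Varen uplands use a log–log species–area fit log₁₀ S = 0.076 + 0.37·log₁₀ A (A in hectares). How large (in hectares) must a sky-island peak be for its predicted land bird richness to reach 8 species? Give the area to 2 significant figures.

170 hectares

8 = 1.191 × A^0.37  ⇒  A^0.37 = 8/1.191 = 6.716
ln A = ln(6.716) / 0.37 = 1.9044 / 0.37 = 5.1471
A = e^5.1471 ≈ 171.9 hectares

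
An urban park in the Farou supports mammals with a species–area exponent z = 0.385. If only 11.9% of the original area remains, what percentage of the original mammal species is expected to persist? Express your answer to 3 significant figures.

44.1%

S_new/S_old = (A_new/A_old)^z = 0.119^0.385
= exp(0.385 × ln 0.119) = exp(0.385 × -2.1286) = exp(-0.8195) ≈ 0.4406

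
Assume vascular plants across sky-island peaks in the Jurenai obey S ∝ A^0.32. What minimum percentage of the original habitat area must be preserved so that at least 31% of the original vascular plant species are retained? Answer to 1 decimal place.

Need (A_new/A_old)^0.32 = 0.31, so A_new/A_old = 0.31^(1/0.32) = 0.31^3.125
ln(A_new/A_old) = ln 0.31 / 0.32 = -1.1712 / 0.32 = -3.6599
A_new/A_old = e^-3.6599 ≈ 0.02573

2.6%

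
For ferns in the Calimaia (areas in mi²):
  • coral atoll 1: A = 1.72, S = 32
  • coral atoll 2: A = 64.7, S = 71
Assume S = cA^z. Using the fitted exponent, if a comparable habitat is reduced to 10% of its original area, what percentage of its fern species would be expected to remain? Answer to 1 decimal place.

60.3%

z = ln(71/32) / ln(64.7/1.72) = 0.7969 / 3.6274 = 0.2197
S_new/S_old = (A_new/A_old)^z = 0.1^0.2197 = exp(0.2197 × -2.3026) = 0.603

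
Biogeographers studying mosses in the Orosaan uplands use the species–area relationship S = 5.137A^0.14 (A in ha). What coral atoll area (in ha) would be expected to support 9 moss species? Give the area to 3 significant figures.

54.9 ha

9 = 5.137 × A^0.14  ⇒  A^0.14 = 9/5.137 = 1.752
ln A = ln(1.752) / 0.14 = 0.5608 / 0.14 = 4.0054
A = e^4.0054 ≈ 54.89 ha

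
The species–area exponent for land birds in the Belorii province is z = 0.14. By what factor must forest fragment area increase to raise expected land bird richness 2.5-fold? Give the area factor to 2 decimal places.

(A₂/A₁)^0.14 = 2.5, so A₂/A₁ = 2.5^(1/0.14) = 2.5^7.143
ln(A₂/A₁) = ln 2.5 / 0.14 = 0.9163 / 0.14 = 6.5449
A₂/A₁ = e^6.5449 ≈ 695.7

695.71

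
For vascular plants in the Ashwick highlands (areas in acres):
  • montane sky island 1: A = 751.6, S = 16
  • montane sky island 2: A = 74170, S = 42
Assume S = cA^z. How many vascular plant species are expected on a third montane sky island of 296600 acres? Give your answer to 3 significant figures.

z = ln(42/16) / ln(74170/751.6) = 0.9651 / 4.5919 = 0.2102
c = 16 / 751.6^0.2102 = 16 / 4.022 = 3.978
S₃ = 3.978 × 296600^0.2102 = 3.978 × 14.13 ≈ 56.2

56.2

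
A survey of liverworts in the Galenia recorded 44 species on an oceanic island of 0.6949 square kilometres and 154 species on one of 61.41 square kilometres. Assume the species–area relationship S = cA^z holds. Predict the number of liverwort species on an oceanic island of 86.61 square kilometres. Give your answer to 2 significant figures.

z = ln(154/44) / ln(61.41/0.6949) = 1.2528 / 4.4816 = 0.2795
c = 44 / 0.6949^0.2795 = 44 / 0.9033 = 48.71
S₃ = 48.71 × 86.61^0.2795 = 48.71 × 3.48 ≈ 169.5

170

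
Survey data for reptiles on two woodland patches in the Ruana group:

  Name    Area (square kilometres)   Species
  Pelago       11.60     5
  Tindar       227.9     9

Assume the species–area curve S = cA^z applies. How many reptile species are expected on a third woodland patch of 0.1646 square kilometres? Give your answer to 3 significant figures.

2.16

z = ln(9/5) / ln(227.9/11.6) = 0.5878 / 2.9779 = 0.1974
c = 5 / 11.6^0.1974 = 5 / 1.622 = 3.082
S₃ = 3.082 × 0.1646^0.1974 = 3.082 × 0.7004 ≈ 2.159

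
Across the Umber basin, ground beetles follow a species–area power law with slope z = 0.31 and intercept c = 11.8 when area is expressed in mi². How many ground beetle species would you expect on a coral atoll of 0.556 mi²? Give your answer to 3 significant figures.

S = 11.8 × 0.556^0.31
ln S = ln 11.8 + 0.31 × ln 0.556 = 2.4681 + 0.31 × -0.5870 = 2.2861
S = e^2.2861 ≈ 9.837

9.84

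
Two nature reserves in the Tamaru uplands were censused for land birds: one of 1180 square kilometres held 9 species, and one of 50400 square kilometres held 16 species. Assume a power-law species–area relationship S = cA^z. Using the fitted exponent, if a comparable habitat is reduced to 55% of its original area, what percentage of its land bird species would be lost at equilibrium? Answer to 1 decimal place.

z = ln(16/9) / ln(50400/1180) = 0.5754 / 3.7545 = 0.1532
S_new/S_old = (A_new/A_old)^z = 0.55^0.1532 = exp(0.1532 × -0.5978) = 0.9125
Fraction lost = 1 − 0.9125 = 0.08755

8.8%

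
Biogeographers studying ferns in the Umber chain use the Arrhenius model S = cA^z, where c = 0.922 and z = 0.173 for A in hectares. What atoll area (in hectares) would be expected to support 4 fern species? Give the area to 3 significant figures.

4 = 0.922 × A^0.173  ⇒  A^0.173 = 4/0.922 = 4.338
ln A = ln(4.338) / 0.173 = 1.4675 / 0.173 = 8.4827
A = e^8.4827 ≈ 4830 hectares

4830 hectares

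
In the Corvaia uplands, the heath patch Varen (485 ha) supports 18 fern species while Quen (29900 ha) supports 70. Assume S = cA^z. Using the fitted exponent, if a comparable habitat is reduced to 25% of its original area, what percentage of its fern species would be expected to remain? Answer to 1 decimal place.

63.3%

z = ln(70/18) / ln(29900/485) = 1.3581 / 4.1215 = 0.3295
S_new/S_old = (A_new/A_old)^z = 0.25^0.3295 = exp(0.3295 × -1.3863) = 0.6333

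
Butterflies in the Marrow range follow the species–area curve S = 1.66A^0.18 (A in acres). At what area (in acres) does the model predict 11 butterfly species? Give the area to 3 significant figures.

11 = 1.66 × A^0.18  ⇒  A^0.18 = 11/1.66 = 6.627
ln A = ln(6.627) / 0.18 = 1.8911 / 0.18 = 10.5060
A = e^10.5060 ≈ 36534 acres

36500 acres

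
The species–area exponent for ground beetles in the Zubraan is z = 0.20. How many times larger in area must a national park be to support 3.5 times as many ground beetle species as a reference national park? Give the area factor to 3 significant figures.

525

(A₂/A₁)^0.2 = 3.5, so A₂/A₁ = 3.5^(1/0.2) = 3.5^5
ln(A₂/A₁) = ln 3.5 / 0.2 = 1.2528 / 0.2 = 6.2638
A₂/A₁ = e^6.2638 ≈ 525.2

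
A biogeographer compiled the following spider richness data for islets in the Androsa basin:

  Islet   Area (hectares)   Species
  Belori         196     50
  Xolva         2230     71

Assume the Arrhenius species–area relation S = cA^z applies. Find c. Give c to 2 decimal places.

23.36

z = ln(S₂/S₁) / ln(A₂/A₁) = ln(71/50) / ln(2230/196) = 0.3507 / 2.4316 = 0.1442
c = S₁ / A₁^z = 50 / 196^0.1442 = 50 / 2.141 = 23.36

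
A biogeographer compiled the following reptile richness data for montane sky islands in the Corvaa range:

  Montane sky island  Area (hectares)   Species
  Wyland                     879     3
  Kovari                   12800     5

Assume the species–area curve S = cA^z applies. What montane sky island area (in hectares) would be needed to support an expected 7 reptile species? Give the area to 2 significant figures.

75000 hectares

z = ln(5/3) / ln(12800/879) = 0.5108 / 2.6784 = 0.1907
c = 3 / 879^0.1907 = 3 / 3.643 = 0.8235
A = (7/0.8235)^(1/0.1907) ⇒ ln A = ln(8.501)/0.1907 = 11.2214
A = e^11.2214 ≈ 74714 hectares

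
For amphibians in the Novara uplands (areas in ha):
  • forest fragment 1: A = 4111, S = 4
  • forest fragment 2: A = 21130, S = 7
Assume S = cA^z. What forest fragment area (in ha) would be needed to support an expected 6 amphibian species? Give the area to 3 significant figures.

13500 ha

z = ln(7/4) / ln(21130/4111) = 0.5596 / 1.6370 = 0.3418
c = 4 / 4111^0.3418 = 4 / 17.2 = 0.2326
A = (6/0.2326)^(1/0.3418) ⇒ ln A = ln(25.79)/0.3418 = 9.5075
A = e^9.5075 ≈ 13461 ha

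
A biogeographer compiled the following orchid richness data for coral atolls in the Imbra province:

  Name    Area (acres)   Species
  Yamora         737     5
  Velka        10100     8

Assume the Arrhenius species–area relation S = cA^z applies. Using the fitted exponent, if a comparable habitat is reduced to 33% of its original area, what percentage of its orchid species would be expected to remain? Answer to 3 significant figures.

z = ln(8/5) / ln(10100/737) = 0.4700 / 2.6177 = 0.1795
S_new/S_old = (A_new/A_old)^z = 0.33^0.1795 = exp(0.1795 × -1.1087) = 0.8195

82.0%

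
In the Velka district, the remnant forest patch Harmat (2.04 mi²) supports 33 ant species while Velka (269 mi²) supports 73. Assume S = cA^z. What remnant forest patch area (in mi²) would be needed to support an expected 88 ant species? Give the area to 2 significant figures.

850 mi²

z = ln(73/33) / ln(269/2.04) = 0.7940 / 4.8818 = 0.1626
c = 33 / 2.04^0.1626 = 33 / 1.123 = 29.39
A = (88/29.39)^(1/0.1626) ⇒ ln A = ln(2.995)/0.1626 = 6.7438
A = e^6.7438 ≈ 848.7 mi²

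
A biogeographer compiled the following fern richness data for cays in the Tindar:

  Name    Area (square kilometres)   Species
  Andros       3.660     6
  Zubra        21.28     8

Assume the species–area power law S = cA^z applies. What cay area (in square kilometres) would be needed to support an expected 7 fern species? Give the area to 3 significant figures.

z = ln(8/6) / ln(21.28/3.66) = 0.2877 / 1.7603 = 0.1634
c = 6 / 3.66^0.1634 = 6 / 1.236 = 4.854
A = (7/4.854)^(1/0.1634) ⇒ ln A = ln(1.442)/0.1634 = 2.2407
A = e^2.2407 ≈ 9.4 square kilometres

9.40 square kilometres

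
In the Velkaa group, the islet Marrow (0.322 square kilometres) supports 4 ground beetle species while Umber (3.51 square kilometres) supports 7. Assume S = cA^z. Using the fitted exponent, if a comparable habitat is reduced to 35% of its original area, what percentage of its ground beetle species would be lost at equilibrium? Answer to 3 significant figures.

21.8%

z = ln(7/4) / ln(3.51/0.322) = 0.5596 / 2.3888 = 0.2343
S_new/S_old = (A_new/A_old)^z = 0.35^0.2343 = exp(0.2343 × -1.0498) = 0.782
Fraction lost = 1 − 0.782 = 0.218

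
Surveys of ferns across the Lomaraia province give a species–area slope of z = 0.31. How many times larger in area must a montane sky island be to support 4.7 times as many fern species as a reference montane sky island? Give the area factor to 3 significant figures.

(A₂/A₁)^0.31 = 4.7, so A₂/A₁ = 4.7^(1/0.31) = 4.7^3.226
ln(A₂/A₁) = ln 4.7 / 0.31 = 1.5476 / 0.31 = 4.9921
A₂/A₁ = e^4.9921 ≈ 147.3

147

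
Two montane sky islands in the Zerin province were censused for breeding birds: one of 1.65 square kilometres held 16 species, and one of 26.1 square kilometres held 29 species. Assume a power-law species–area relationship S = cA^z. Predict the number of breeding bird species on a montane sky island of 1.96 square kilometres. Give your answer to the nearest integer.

17

z = ln(29/16) / ln(26.1/1.65) = 0.5947 / 2.7612 = 0.2154
c = 16 / 1.65^0.2154 = 16 / 1.114 = 14.36
S₃ = 14.36 × 1.96^0.2154 = 14.36 × 1.156 ≈ 16.6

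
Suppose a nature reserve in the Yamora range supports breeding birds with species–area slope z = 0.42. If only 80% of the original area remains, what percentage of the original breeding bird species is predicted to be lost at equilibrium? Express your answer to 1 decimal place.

S_new/S_old = (A_new/A_old)^z = 0.8^0.42
= exp(0.42 × ln 0.8) = exp(0.42 × -0.2231) = exp(-0.0937) ≈ 0.9105
Fraction lost = 1 − 0.9105 = 0.08946

8.9%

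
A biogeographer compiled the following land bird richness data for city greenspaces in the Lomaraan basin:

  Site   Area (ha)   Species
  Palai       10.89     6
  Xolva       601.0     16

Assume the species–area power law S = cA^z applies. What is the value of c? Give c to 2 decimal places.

3.35

z = ln(S₂/S₁) / ln(A₂/A₁) = ln(16/6) / ln(601/10.89) = 0.9808 / 4.0107 = 0.2446
c = S₁ / A₁^z = 6 / 10.89^0.2446 = 6 / 1.793 = 3.346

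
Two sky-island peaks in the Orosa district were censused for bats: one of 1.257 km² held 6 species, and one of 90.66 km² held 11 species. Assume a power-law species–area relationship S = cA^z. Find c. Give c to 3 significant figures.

5.81

z = ln(S₂/S₁) / ln(A₂/A₁) = ln(11/6) / ln(90.66/1.257) = 0.6061 / 4.2784 = 0.1417
c = S₁ / A₁^z = 6 / 1.257^0.1417 = 6 / 1.033 = 5.809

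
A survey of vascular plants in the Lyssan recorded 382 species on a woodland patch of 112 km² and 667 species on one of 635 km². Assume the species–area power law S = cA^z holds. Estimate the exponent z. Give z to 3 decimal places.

0.321

Taking logs: ln S = ln c + z ln A, so z = (ln S₂ − ln S₁)/(ln A₂ − ln A₁).
z = ln(667/382) / ln(635/112) = ln(1.746) / ln(5.67) = 0.5574 / 1.7351 = 0.3212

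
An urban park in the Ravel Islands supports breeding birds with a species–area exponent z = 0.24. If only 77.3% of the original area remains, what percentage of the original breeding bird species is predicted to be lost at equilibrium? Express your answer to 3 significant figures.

S_new/S_old = (A_new/A_old)^z = 0.773^0.24
= exp(0.24 × ln 0.773) = exp(0.24 × -0.2575) = exp(-0.0618) ≈ 0.9401
Fraction lost = 1 − 0.9401 = 0.05992

5.99%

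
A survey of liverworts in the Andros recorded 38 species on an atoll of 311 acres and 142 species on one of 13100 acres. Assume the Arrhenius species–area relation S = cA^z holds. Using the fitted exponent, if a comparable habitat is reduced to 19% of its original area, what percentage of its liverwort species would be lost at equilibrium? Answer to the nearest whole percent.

z = ln(142/38) / ln(13100/311) = 1.3182 / 3.7406 = 0.3524
S_new/S_old = (A_new/A_old)^z = 0.19^0.3524 = exp(0.3524 × -1.6607) = 0.557
Fraction lost = 1 − 0.557 = 0.443

44%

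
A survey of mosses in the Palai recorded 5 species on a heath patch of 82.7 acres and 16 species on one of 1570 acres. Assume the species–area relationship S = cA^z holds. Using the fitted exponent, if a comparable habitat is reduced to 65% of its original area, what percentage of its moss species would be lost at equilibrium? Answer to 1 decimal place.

z = ln(16/5) / ln(1570/82.7) = 1.1632 / 2.9436 = 0.3951
S_new/S_old = (A_new/A_old)^z = 0.65^0.3951 = exp(0.3951 × -0.4308) = 0.8435
Fraction lost = 1 − 0.8435 = 0.1565

15.7%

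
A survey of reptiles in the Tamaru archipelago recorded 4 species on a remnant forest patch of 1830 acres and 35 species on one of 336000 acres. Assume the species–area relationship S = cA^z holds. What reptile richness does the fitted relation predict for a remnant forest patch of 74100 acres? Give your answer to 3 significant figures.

z = ln(35/4) / ln(336000/1830) = 2.1691 / 5.2128 = 0.4161
c = 4 / 1830^0.4161 = 4 / 22.78 = 0.1756
S₃ = 0.1756 × 74100^0.4161 = 0.1756 × 106.3 ≈ 18.66

18.7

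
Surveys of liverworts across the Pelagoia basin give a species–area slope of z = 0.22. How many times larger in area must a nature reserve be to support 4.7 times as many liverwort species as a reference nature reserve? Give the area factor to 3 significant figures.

1130

(A₂/A₁)^0.22 = 4.7, so A₂/A₁ = 4.7^(1/0.22) = 4.7^4.545
ln(A₂/A₁) = ln 4.7 / 0.22 = 1.5476 / 0.22 = 7.0344
A₂/A₁ = e^7.0344 ≈ 1135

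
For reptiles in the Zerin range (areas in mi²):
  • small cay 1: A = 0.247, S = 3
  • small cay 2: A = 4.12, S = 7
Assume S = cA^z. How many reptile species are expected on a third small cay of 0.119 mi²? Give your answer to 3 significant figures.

2.41

z = ln(7/3) / ln(4.12/0.247) = 0.8473 / 2.8142 = 0.3011
c = 3 / 0.247^0.3011 = 3 / 0.6564 = 4.571
S₃ = 4.571 × 0.119^0.3011 = 4.571 × 0.5268 ≈ 2.408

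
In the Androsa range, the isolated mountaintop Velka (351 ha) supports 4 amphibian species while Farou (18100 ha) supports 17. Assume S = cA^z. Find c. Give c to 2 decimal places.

z = ln(S₂/S₁) / ln(A₂/A₁) = ln(17/4) / ln(18100/351) = 1.4469 / 3.9429 = 0.3670
c = S₁ / A₁^z = 4 / 351^0.3670 = 4 / 8.591 = 0.4656

0.47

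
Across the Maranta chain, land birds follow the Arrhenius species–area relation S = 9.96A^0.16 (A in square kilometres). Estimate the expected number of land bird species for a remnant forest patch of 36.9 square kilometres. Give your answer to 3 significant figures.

17.7

S = 9.96 × 36.9^0.16 = 9.96 × 1.781 ≈ 17.74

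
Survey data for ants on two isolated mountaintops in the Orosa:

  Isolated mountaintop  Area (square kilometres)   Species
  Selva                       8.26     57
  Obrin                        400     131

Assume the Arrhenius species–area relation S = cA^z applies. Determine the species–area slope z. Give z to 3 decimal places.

Taking logs: ln S = ln c + z ln A, so z = (ln S₂ − ln S₁)/(ln A₂ − ln A₁).
z = ln(131/57) / ln(400/8.26) = ln(2.298) / ln(48.43) = 0.8321 / 3.8800 = 0.2145

0.214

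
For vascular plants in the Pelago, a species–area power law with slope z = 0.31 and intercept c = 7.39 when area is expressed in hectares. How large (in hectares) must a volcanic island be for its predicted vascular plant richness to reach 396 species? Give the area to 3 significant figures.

396 = 7.39 × A^0.31  ⇒  A^0.31 = 396/7.39 = 53.59
ln A = ln(53.59) / 0.31 = 3.9813 / 0.31 = 12.8429
A = e^12.8429 ≈ 378079 hectares

378000 hectares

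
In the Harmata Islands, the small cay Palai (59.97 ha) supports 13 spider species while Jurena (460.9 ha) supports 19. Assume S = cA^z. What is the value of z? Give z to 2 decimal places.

0.19

Taking logs: ln S = ln c + z ln A, so z = (ln S₂ − ln S₁)/(ln A₂ − ln A₁).
z = ln(19/13) / ln(460.9/59.97) = ln(1.462) / ln(7.686) = 0.3795 / 2.0393 = 0.1861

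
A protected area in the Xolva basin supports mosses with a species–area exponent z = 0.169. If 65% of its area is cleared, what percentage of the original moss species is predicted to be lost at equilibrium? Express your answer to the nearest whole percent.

16%

S_new/S_old = (A_new/A_old)^z = 0.35^0.169
= exp(0.169 × ln 0.35) = exp(0.169 × -1.0498) = exp(-0.1774) ≈ 0.8374
Fraction lost = 1 − 0.8374 = 0.1626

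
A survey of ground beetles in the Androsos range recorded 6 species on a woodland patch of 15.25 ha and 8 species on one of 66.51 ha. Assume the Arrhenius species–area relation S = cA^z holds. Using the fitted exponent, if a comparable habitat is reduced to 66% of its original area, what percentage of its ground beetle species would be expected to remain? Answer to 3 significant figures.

z = ln(8/6) / ln(66.51/15.25) = 0.2877 / 1.4728 = 0.1953
S_new/S_old = (A_new/A_old)^z = 0.66^0.1953 = exp(0.1953 × -0.4155) = 0.922

92.2%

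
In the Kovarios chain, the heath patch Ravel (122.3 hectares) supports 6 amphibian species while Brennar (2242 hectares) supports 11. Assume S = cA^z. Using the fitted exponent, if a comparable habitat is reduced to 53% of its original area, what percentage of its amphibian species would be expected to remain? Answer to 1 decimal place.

z = ln(11/6) / ln(2242/122.3) = 0.6061 / 2.9086 = 0.2084
S_new/S_old = (A_new/A_old)^z = 0.53^0.2084 = exp(0.2084 × -0.6349) = 0.8761

87.6%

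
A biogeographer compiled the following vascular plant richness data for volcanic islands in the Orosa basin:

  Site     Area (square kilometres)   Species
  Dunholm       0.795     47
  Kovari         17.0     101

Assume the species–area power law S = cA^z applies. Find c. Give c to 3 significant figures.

z = ln(S₂/S₁) / ln(A₂/A₁) = ln(101/47) / ln(17/0.795) = 0.7650 / 3.0626 = 0.2498
c = S₁ / A₁^z = 47 / 0.795^0.2498 = 47 / 0.9443 = 49.77

49.8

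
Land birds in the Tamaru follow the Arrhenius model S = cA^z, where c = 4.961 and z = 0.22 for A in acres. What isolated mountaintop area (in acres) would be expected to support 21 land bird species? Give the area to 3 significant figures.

21 = 4.961 × A^0.22  ⇒  A^0.22 = 21/4.961 = 4.233
ln A = ln(4.233) / 0.22 = 1.4429 / 0.22 = 6.5587
A = e^6.5587 ≈ 705.4 acres

705 acres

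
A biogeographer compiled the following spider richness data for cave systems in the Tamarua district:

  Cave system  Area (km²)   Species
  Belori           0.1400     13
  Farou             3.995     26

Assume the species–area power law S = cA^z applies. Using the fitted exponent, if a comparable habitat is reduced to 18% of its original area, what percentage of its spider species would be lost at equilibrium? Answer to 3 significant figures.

z = ln(26/13) / ln(3.995/0.14) = 0.6931 / 3.3512 = 0.2068
S_new/S_old = (A_new/A_old)^z = 0.18^0.2068 = exp(0.2068 × -1.7148) = 0.7014
Fraction lost = 1 − 0.7014 = 0.2986

29.9%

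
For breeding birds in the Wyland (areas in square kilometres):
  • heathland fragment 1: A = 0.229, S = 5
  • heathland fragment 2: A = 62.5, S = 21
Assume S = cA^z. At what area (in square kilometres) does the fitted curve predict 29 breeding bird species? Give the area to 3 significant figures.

z = ln(21/5) / ln(62.5/0.229) = 1.4351 / 5.6092 = 0.2558
c = 5 / 0.229^0.2558 = 5 / 0.6858 = 7.29
A = (29/7.29)^(1/0.2558) ⇒ ln A = ln(3.978)/0.2558 = 5.3968
A = e^5.3968 ≈ 220.7 square kilometres

221 square kilometres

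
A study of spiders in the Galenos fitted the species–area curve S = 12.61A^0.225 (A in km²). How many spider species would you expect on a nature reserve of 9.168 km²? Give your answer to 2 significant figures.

S = 12.61 × 9.168^0.225
ln S = ln 12.61 + 0.225 × ln 9.168 = 2.5345 + 0.225 × 2.2157 = 3.0330
S = e^3.0330 ≈ 20.76

21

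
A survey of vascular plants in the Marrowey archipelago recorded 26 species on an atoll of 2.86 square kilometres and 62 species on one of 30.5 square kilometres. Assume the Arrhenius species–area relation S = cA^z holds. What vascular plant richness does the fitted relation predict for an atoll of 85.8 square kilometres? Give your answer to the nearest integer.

91

z = ln(62/26) / ln(30.5/2.86) = 0.8690 / 2.3669 = 0.3672
c = 26 / 2.86^0.3672 = 26 / 1.471 = 17.68
S₃ = 17.68 × 85.8^0.3672 = 17.68 × 5.127 ≈ 90.64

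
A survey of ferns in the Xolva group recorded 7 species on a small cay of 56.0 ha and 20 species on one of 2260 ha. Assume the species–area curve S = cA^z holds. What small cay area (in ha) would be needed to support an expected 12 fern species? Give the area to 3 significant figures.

z = ln(20/7) / ln(2260/56) = 1.0498 / 3.6978 = 0.2839
c = 7 / 56^0.2839 = 7 / 3.136 = 2.232
A = (12/2.232)^(1/0.2839) ⇒ ln A = ln(5.375)/0.2839 = 5.9238
A = e^5.9238 ≈ 373.8 ha

374 ha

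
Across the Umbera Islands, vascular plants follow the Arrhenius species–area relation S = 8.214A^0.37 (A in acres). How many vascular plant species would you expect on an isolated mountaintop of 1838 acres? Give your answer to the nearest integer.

S = 8.214 × 1838^0.37
ln S = ln 8.214 + 0.37 × ln 1838 = 2.1058 + 0.37 × 7.5164 = 4.8869
S = e^4.8869 ≈ 132.5

133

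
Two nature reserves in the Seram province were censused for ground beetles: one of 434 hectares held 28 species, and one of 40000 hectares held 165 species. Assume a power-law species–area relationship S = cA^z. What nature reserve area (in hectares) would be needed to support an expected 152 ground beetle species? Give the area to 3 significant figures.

z = ln(165/28) / ln(40000/434) = 1.7737 / 4.5236 = 0.3921
c = 28 / 434^0.3921 = 28 / 10.82 = 2.588
A = (152/2.588)^(1/0.3921) ⇒ ln A = ln(58.73)/0.3921 = 10.3873
A = e^10.3873 ≈ 32446 hectares

32400 hectares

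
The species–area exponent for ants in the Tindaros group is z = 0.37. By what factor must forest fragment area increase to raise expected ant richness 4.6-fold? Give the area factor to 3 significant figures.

(A₂/A₁)^0.37 = 4.6, so A₂/A₁ = 4.6^(1/0.37) = 4.6^2.703
ln(A₂/A₁) = ln 4.6 / 0.37 = 1.5261 / 0.37 = 4.1245
A₂/A₁ = e^4.1245 ≈ 61.84

61.8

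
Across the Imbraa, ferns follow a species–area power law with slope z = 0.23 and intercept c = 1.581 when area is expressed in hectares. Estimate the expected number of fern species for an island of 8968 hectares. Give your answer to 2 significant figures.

S = 1.581 × 8968^0.23
ln S = ln 1.581 + 0.23 × ln 8968 = 0.4581 + 0.23 × 9.1014 = 2.5514
S = e^2.5514 ≈ 12.82

13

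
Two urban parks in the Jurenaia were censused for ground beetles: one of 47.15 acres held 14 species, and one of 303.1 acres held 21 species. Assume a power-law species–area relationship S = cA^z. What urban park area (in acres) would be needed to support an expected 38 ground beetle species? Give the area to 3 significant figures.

z = ln(21/14) / ln(303.1/47.15) = 0.4055 / 1.8607 = 0.2179
c = 14 / 47.15^0.2179 = 14 / 2.316 = 6.046
A = (38/6.046)^(1/0.2179) ⇒ ln A = ln(6.285)/0.2179 = 8.4357
A = e^8.4357 ≈ 4609 acres

4610 acres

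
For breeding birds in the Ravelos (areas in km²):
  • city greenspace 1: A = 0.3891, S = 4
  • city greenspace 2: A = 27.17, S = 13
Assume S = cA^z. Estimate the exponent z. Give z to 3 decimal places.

Taking logs: ln S = ln c + z ln A, so z = (ln S₂ − ln S₁)/(ln A₂ − ln A₁).
z = ln(13/4) / ln(27.17/0.3891) = ln(3.25) / ln(69.83) = 1.1787 / 4.2460 = 0.2776

0.278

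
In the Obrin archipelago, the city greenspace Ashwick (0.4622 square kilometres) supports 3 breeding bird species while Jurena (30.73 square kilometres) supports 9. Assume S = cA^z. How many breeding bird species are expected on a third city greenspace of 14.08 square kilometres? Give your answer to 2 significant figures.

7.3

z = ln(9/3) / ln(30.73/0.4622) = 1.0986 / 4.1970 = 0.2618
c = 3 / 0.4622^0.2618 = 3 / 0.8171 = 3.672
S₃ = 3.672 × 14.08^0.2618 = 3.672 × 1.998 ≈ 7.337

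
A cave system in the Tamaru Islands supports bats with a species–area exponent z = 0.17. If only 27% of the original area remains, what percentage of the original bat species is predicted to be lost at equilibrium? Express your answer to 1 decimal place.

20.0%

S_new/S_old = (A_new/A_old)^z = 0.27^0.17
= exp(0.17 × ln 0.27) = exp(0.17 × -1.3093) = exp(-0.2226) ≈ 0.8004
Fraction lost = 1 − 0.8004 = 0.1996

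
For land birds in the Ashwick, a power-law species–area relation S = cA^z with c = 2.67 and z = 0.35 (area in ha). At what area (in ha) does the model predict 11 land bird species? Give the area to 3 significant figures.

11 = 2.67 × A^0.35  ⇒  A^0.35 = 11/2.67 = 4.12
ln A = ln(4.12) / 0.35 = 1.4158 / 0.35 = 4.0452
A = e^4.0452 ≈ 57.12 ha

57.1 ha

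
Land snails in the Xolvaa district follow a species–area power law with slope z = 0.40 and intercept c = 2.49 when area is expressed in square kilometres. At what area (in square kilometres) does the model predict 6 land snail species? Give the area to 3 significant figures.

9.01 square kilometres

6 = 2.49 × A^0.4  ⇒  A^0.4 = 6/2.49 = 2.41
ln A = ln(2.41) / 0.4 = 0.8795 / 0.4 = 2.1987
A = e^2.1987 ≈ 9.013 square kilometres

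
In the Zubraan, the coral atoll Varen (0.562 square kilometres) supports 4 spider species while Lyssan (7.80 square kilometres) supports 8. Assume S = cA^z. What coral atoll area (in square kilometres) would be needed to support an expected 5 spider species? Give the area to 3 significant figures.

1.31 square kilometres

z = ln(8/4) / ln(7.8/0.562) = 0.6931 / 2.6304 = 0.2635
c = 4 / 0.562^0.2635 = 4 / 0.8591 = 4.656
A = (5/4.656)^(1/0.2635) ⇒ ln A = ln(1.074)/0.2635 = 0.2705
A = e^0.2705 ≈ 1.311 square kilometres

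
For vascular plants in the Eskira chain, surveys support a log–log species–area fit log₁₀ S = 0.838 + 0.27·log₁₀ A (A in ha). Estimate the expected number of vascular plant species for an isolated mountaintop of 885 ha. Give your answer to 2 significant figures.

43

S = 6.887 × 885^0.27 = 6.887 × 6.247 ≈ 43.02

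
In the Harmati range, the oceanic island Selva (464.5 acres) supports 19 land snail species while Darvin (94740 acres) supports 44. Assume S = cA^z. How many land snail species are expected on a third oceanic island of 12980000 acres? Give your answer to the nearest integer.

96

z = ln(44/19) / ln(94740/464.5) = 0.8398 / 5.3179 = 0.1579
c = 19 / 464.5^0.1579 = 19 / 2.637 = 7.205
S₃ = 7.205 × 12980000^0.1579 = 7.205 × 13.28 ≈ 95.69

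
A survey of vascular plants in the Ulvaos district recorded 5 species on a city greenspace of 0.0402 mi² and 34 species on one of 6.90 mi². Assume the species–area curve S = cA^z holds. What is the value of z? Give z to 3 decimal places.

0.373

Taking logs: ln S = ln c + z ln A, so z = (ln S₂ − ln S₁)/(ln A₂ − ln A₁).
z = ln(34/5) / ln(6.9/0.0402) = ln(6.8) / ln(171.6) = 1.9169 / 5.1454 = 0.3726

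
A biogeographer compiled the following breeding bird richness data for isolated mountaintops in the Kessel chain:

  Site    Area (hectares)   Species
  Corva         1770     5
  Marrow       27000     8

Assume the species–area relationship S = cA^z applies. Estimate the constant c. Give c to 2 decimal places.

1.38

z = ln(S₂/S₁) / ln(A₂/A₁) = ln(8/5) / ln(27000/1770) = 0.4700 / 2.7249 = 0.1725
c = S₁ / A₁^z = 5 / 1770^0.1725 = 5 / 3.633 = 1.376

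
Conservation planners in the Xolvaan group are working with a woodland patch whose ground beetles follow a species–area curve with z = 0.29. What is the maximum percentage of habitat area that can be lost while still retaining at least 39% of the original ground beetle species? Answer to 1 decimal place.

96.1%

Need (A_new/A_old)^0.29 = 0.39, so A_new/A_old = 0.39^(1/0.29) = 0.39^3.448
ln(A_new/A_old) = ln 0.39 / 0.29 = -0.9416 / 0.29 = -3.2469
A_new/A_old = e^-3.2469 ≈ 0.03889
Fraction that can be lost = 1 − 0.03889 = 0.9611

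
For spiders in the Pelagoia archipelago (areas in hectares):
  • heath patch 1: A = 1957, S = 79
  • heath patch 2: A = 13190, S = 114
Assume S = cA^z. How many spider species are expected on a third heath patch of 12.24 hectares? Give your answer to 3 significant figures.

z = ln(114/79) / ln(13190/1957) = 0.3668 / 1.9080 = 0.1922
c = 79 / 1957^0.1922 = 79 / 4.292 = 18.41
S₃ = 18.41 × 12.24^0.1922 = 18.41 × 1.618 ≈ 29.79

29.8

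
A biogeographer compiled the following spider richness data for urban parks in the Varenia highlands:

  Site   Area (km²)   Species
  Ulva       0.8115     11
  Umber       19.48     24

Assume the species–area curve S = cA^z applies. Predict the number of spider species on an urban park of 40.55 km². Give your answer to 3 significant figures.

z = ln(24/11) / ln(19.48/0.8115) = 0.7802 / 3.1783 = 0.2455
c = 11 / 0.8115^0.2455 = 11 / 0.95 = 11.58
S₃ = 11.58 × 40.55^0.2455 = 11.58 × 2.481 ≈ 28.73

28.7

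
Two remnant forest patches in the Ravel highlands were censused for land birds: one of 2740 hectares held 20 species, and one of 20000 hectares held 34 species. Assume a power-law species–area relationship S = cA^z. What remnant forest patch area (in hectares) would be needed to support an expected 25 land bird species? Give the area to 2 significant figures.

6300 hectares

z = ln(34/20) / ln(20000/2740) = 0.5306 / 1.9878 = 0.2669
c = 20 / 2740^0.2669 = 20 / 8.274 = 2.417
A = (25/2.417)^(1/0.2669) ⇒ ln A = ln(10.34)/0.2669 = 8.7516
A = e^8.7516 ≈ 6321 hectares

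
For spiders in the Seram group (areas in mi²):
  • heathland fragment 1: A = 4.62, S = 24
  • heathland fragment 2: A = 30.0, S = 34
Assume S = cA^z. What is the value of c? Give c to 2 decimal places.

z = ln(S₂/S₁) / ln(A₂/A₁) = ln(34/24) / ln(30/4.62) = 0.3483 / 1.8708 = 0.1862
c = S₁ / A₁^z = 24 / 4.62^0.1862 = 24 / 1.33 = 18.05

18.05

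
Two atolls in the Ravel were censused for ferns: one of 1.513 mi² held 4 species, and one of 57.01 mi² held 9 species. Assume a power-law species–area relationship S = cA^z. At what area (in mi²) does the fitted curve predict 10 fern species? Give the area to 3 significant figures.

z = ln(9/4) / ln(57.01/1.513) = 0.8109 / 3.6291 = 0.2235
c = 4 / 1.513^0.2235 = 4 / 1.097 = 3.646
A = (10/3.646)^(1/0.2235) ⇒ ln A = ln(2.742)/0.2235 = 4.5147
A = e^4.5147 ≈ 91.35 mi²

91.4 mi²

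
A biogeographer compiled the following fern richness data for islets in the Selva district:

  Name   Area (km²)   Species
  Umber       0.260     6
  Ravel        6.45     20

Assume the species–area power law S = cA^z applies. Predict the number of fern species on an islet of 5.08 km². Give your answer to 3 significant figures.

z = ln(20/6) / ln(6.45/0.26) = 1.2040 / 3.2112 = 0.3749
c = 6 / 0.26^0.3749 = 6 / 0.6035 = 9.943
S₃ = 9.943 × 5.08^0.3749 = 9.943 × 1.839 ≈ 18.29

18.3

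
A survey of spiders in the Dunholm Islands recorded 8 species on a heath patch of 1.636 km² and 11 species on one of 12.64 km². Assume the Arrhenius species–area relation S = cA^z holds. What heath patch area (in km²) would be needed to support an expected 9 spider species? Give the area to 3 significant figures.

z = ln(11/8) / ln(12.64/1.636) = 0.3185 / 2.0446 = 0.1558
c = 8 / 1.636^0.1558 = 8 / 1.08 = 7.41
A = (9/7.41)^(1/0.1558) ⇒ ln A = ln(1.215)/0.1558 = 1.2485
A = e^1.2485 ≈ 3.485 km²

3.49 km²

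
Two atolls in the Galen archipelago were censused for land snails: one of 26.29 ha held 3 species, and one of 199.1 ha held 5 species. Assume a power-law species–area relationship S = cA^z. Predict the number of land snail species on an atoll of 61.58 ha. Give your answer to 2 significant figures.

z = ln(5/3) / ln(199.1/26.29) = 0.5108 / 2.0246 = 0.2523
c = 3 / 26.29^0.2523 = 3 / 2.282 = 1.315
S₃ = 1.315 × 61.58^0.2523 = 1.315 × 2.828 ≈ 3.719

3.7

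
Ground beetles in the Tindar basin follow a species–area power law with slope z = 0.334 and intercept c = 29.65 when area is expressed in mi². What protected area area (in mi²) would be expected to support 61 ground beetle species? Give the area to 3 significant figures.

61 = 29.65 × A^0.334  ⇒  A^0.334 = 61/29.65 = 2.057
ln A = ln(2.057) / 0.334 = 0.7214 / 0.334 = 2.1599
A = e^2.1599 ≈ 8.67 mi²

8.67 mi²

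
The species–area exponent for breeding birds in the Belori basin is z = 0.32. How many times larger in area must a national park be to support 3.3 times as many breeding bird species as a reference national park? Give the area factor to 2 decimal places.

(A₂/A₁)^0.32 = 3.3, so A₂/A₁ = 3.3^(1/0.32) = 3.3^3.125
ln(A₂/A₁) = ln 3.3 / 0.32 = 1.1939 / 0.32 = 3.7310
A₂/A₁ = e^3.7310 ≈ 41.72

41.72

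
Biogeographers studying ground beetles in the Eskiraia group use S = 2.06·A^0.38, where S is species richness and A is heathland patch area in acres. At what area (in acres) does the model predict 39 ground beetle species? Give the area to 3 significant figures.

39 = 2.06 × A^0.38  ⇒  A^0.38 = 39/2.06 = 18.93
ln A = ln(18.93) / 0.38 = 2.9409 / 0.38 = 7.7391
A = e^7.7391 ≈ 2296 acres

2300 acres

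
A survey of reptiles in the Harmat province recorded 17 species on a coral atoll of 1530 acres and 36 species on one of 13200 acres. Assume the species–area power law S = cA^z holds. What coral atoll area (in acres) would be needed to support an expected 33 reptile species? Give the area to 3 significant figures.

10300 acres

z = ln(36/17) / ln(13200/1530) = 0.7503 / 2.1549 = 0.3482
c = 17 / 1530^0.3482 = 17 / 12.85 = 1.323
A = (33/1.323)^(1/0.3482) ⇒ ln A = ln(24.94)/0.3482 = 9.2381
A = e^9.2381 ≈ 10281 acres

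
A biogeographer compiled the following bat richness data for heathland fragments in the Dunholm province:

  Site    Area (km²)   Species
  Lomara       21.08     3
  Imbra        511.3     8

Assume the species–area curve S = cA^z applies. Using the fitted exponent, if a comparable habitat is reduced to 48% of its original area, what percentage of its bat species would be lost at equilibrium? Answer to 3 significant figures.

20.2%

z = ln(8/3) / ln(511.3/21.08) = 0.9808 / 3.1886 = 0.3076
S_new/S_old = (A_new/A_old)^z = 0.48^0.3076 = exp(0.3076 × -0.7340) = 0.7979
Fraction lost = 1 − 0.7979 = 0.2021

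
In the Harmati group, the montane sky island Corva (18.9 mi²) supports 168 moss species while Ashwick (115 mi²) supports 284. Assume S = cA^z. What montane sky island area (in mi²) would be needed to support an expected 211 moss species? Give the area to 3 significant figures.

41.4 mi²

z = ln(284/168) / ln(115/18.9) = 0.5250 / 1.8058 = 0.2907
c = 168 / 18.9^0.2907 = 168 / 2.35 = 71.48
A = (211/71.48)^(1/0.2907) ⇒ ln A = ln(2.952)/0.2907 = 3.7230
A = e^3.7230 ≈ 41.39 mi²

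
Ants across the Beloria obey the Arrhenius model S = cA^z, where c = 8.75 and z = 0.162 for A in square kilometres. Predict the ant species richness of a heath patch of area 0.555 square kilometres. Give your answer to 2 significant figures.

S = 8.75 × 0.555^0.162
ln S = ln 8.75 + 0.162 × ln 0.555 = 2.1691 + 0.162 × -0.5888 = 2.0737
S = e^2.0737 ≈ 7.954

8.0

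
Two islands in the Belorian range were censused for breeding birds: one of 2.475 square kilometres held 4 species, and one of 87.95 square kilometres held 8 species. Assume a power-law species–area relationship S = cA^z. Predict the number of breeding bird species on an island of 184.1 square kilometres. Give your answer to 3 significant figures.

z = ln(8/4) / ln(87.95/2.475) = 0.6931 / 3.5705 = 0.1941
c = 4 / 2.475^0.1941 = 4 / 1.192 = 3.355
S₃ = 3.355 × 184.1^0.1941 = 3.355 × 2.752 ≈ 9.234

9.23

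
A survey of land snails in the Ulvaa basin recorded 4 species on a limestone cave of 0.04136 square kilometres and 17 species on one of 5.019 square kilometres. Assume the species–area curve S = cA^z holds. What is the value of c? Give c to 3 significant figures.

z = ln(S₂/S₁) / ln(A₂/A₁) = ln(17/4) / ln(5.019/0.04136) = 1.4469 / 4.7987 = 0.3015
c = S₁ / A₁^z = 4 / 0.04136^0.3015 = 4 / 0.3827 = 10.45

10.5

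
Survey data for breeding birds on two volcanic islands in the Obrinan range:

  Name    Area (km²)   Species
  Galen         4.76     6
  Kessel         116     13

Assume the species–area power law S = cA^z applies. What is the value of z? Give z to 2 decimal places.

Taking logs: ln S = ln c + z ln A, so z = (ln S₂ − ln S₁)/(ln A₂ − ln A₁).
z = ln(13/6) / ln(116/4.76) = ln(2.167) / ln(24.37) = 0.7732 / 3.1933 = 0.2421

0.24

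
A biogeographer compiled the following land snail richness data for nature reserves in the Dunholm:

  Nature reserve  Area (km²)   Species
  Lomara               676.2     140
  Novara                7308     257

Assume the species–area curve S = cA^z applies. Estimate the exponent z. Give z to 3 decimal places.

0.255

Taking logs: ln S = ln c + z ln A, so z = (ln S₂ − ln S₁)/(ln A₂ − ln A₁).
z = ln(257/140) / ln(7308/676.2) = ln(1.836) / ln(10.81) = 0.6074 / 2.3802 = 0.2552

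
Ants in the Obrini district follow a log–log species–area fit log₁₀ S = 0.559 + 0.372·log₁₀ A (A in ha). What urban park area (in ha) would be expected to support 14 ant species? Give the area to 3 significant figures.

37.9 ha

14 = 3.622 × A^0.372  ⇒  A^0.372 = 14/3.622 = 3.865
ln A = ln(3.865) / 0.372 = 1.3519 / 0.372 = 3.6342
A = e^3.6342 ≈ 37.87 ha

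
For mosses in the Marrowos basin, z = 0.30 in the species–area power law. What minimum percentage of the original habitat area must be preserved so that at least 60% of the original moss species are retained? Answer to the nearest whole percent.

Need (A_new/A_old)^0.3 = 0.6, so A_new/A_old = 0.6^(1/0.3) = 0.6^3.333
ln(A_new/A_old) = ln 0.6 / 0.3 = -0.5108 / 0.3 = -1.7028
A_new/A_old = e^-1.7028 ≈ 0.1822

18%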